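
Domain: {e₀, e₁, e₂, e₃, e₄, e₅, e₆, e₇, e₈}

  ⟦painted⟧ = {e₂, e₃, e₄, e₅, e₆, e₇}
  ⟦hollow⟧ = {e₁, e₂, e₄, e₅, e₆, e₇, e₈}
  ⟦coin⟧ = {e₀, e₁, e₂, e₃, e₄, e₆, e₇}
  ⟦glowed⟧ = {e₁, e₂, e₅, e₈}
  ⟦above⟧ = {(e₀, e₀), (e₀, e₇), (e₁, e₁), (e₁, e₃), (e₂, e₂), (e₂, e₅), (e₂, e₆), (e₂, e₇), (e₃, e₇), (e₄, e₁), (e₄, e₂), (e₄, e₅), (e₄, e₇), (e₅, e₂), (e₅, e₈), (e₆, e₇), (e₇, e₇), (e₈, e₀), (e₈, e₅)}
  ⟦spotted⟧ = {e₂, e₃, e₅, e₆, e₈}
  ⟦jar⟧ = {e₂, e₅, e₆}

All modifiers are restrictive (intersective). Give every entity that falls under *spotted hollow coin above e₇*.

⟦above e₇⟧ = {x : ⟨x, e₇⟩ ∈ ⟦above⟧} = {e₀, e₂, e₃, e₄, e₆, e₇}
⟦coin⟧ = {e₀, e₁, e₂, e₃, e₄, e₆, e₇}
… ∩ ⟦above e₇⟧ = {e₀, e₁, e₂, e₃, e₄, e₆, e₇} ∩ {e₀, e₂, e₃, e₄, e₆, e₇} = {e₀, e₂, e₃, e₄, e₆, e₇}
… ∩ ⟦spotted⟧ = {e₀, e₂, e₃, e₄, e₆, e₇} ∩ {e₂, e₃, e₅, e₆, e₈} = {e₂, e₃, e₆}
… ∩ ⟦hollow⟧ = {e₂, e₃, e₆} ∩ {e₁, e₂, e₄, e₅, e₆, e₇, e₈} = {e₂, e₆}
So ⟦spotted hollow coin above e₇⟧ = {e₂, e₆}.

{e₂, e₆}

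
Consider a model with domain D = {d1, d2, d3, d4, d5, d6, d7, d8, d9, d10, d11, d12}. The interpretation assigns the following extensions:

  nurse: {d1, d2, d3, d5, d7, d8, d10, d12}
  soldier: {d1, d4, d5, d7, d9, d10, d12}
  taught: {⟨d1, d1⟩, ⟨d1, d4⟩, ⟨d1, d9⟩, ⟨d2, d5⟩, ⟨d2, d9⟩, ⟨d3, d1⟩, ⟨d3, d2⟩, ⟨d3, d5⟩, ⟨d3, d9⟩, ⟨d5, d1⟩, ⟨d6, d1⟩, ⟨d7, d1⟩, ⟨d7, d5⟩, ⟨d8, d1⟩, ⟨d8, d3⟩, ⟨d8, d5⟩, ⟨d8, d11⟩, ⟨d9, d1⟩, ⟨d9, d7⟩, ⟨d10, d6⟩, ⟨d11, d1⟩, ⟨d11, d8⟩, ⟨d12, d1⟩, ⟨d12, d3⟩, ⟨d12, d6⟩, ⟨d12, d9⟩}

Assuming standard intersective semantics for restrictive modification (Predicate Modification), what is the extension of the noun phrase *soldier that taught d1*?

⟦that taught d1⟧ = {x : ⟨x, d1⟩ ∈ ⟦taught⟧} = {d1, d3, d5, d6, d7, d8, d9, d11, d12}
⟦soldier⟧ = {d1, d4, d5, d7, d9, d10, d12}
… ∩ ⟦that taught d1⟧ = {d1, d4, d5, d7, d9, d10, d12} ∩ {d1, d3, d5, d6, d7, d8, d9, d11, d12} = {d1, d5, d7, d9, d12}
So ⟦soldier that taught d1⟧ = {d1, d5, d7, d9, d12}.

{d1, d5, d7, d9, d12}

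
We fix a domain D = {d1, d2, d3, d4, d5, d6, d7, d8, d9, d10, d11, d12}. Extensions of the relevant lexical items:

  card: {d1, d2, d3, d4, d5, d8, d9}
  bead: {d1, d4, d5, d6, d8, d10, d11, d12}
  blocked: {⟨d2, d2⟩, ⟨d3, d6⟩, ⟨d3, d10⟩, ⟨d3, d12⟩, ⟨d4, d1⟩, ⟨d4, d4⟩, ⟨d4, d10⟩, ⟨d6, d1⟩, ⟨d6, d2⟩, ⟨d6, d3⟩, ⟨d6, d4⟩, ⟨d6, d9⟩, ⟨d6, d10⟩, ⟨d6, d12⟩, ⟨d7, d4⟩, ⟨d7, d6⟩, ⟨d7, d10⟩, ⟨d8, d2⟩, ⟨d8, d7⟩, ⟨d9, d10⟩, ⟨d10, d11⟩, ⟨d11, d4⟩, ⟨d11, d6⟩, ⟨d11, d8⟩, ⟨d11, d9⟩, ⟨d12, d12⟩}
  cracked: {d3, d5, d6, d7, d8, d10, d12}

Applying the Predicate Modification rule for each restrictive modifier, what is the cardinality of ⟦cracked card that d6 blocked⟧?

1

⟦that d6 blocked⟧ = {x : ⟨d6, x⟩ ∈ ⟦blocked⟧} = {d1, d2, d3, d4, d9, d10, d12}
⟦card⟧ = {d1, d2, d3, d4, d5, d8, d9}
… ∩ ⟦that d6 blocked⟧ = {d1, d2, d3, d4, d5, d8, d9} ∩ {d1, d2, d3, d4, d9, d10, d12} = {d1, d2, d3, d4, d9}
… ∩ ⟦cracked⟧ = {d1, d2, d3, d4, d9} ∩ {d3, d5, d6, d7, d8, d10, d12} = {d3}
⟦cracked card that d6 blocked⟧ = {d3}, so the cardinality is 1.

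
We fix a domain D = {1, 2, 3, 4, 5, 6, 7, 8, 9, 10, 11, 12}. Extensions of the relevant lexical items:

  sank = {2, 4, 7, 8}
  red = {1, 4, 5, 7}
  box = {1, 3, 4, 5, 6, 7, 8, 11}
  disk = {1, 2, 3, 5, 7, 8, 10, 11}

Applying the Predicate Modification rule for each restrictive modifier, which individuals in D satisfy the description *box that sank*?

{4, 7, 8}

⟦that sank⟧ = ⟦sank⟧ = {2, 4, 7, 8}
⟦box⟧ = {1, 3, 4, 5, 6, 7, 8, 11}
… ∩ ⟦that sank⟧ = {1, 3, 4, 5, 6, 7, 8, 11} ∩ {2, 4, 7, 8} = {4, 7, 8}
So ⟦box that sank⟧ = {4, 7, 8}.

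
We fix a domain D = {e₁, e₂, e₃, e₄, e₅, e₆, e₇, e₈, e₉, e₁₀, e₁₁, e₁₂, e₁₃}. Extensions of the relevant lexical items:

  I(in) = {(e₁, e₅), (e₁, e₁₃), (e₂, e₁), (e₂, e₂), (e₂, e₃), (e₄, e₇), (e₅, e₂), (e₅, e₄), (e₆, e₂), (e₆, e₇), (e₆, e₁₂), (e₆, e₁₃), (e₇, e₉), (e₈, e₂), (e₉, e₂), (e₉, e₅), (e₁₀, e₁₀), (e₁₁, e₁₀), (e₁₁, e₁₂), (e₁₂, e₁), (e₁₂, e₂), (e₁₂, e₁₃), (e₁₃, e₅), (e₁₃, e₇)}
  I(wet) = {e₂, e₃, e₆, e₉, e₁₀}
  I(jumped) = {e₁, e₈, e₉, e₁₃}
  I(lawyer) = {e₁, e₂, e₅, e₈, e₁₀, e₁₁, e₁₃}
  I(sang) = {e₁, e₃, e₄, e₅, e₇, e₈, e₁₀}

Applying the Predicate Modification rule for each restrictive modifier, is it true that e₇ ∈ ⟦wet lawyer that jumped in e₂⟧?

no

⟦that jumped⟧ = ⟦jumped⟧ = {e₁, e₈, e₉, e₁₃}
⟦in e₂⟧ = {x : ⟨x, e₂⟩ ∈ ⟦in⟧} = {e₂, e₅, e₆, e₈, e₉, e₁₂}
⟦lawyer⟧ = {e₁, e₂, e₅, e₈, e₁₀, e₁₁, e₁₃}
… ∩ ⟦that jumped⟧ = {e₁, e₂, e₅, e₈, e₁₀, e₁₁, e₁₃} ∩ {e₁, e₈, e₉, e₁₃} = {e₁, e₈, e₁₃}
… ∩ ⟦in e₂⟧ = {e₁, e₈, e₁₃} ∩ {e₂, e₅, e₆, e₈, e₉, e₁₂} = {e₈}
… ∩ ⟦wet⟧ = {e₈} ∩ {e₂, e₃, e₆, e₉, e₁₀} = ∅
⟦wet lawyer that jumped in e₂⟧ = ∅; e₇ ∉ this set.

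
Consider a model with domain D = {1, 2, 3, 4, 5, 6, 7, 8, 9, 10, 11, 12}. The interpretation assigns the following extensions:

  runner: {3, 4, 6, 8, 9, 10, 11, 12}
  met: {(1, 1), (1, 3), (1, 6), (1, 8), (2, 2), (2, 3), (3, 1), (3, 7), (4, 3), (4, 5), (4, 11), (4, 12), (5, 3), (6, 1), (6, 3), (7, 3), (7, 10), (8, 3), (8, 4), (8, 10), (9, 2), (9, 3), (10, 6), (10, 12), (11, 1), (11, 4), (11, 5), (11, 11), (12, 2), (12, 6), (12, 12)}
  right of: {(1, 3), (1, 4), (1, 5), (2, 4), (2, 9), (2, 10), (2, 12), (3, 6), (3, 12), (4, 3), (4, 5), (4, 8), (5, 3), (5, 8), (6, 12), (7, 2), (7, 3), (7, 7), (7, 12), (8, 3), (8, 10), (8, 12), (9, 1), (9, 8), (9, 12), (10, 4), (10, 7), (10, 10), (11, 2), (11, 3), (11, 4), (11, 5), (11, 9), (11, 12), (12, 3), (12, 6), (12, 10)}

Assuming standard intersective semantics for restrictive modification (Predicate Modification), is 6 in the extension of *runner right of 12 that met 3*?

⟦right of 12⟧ = {x : ⟨x, 12⟩ ∈ ⟦right of⟧} = {2, 3, 6, 7, 8, 9, 11}
⟦that met 3⟧ = {x : ⟨x, 3⟩ ∈ ⟦met⟧} = {1, 2, 4, 5, 6, 7, 8, 9}
⟦runner⟧ = {3, 4, 6, 8, 9, 10, 11, 12}
… ∩ ⟦right of 12⟧ = {3, 4, 6, 8, 9, 10, 11, 12} ∩ {2, 3, 6, 7, 8, 9, 11} = {3, 6, 8, 9, 11}
… ∩ ⟦that met 3⟧ = {3, 6, 8, 9, 11} ∩ {1, 2, 4, 5, 6, 7, 8, 9} = {6, 8, 9}
⟦runner right of 12 that met 3⟧ = {6, 8, 9}; 6 ∈ this set.

yes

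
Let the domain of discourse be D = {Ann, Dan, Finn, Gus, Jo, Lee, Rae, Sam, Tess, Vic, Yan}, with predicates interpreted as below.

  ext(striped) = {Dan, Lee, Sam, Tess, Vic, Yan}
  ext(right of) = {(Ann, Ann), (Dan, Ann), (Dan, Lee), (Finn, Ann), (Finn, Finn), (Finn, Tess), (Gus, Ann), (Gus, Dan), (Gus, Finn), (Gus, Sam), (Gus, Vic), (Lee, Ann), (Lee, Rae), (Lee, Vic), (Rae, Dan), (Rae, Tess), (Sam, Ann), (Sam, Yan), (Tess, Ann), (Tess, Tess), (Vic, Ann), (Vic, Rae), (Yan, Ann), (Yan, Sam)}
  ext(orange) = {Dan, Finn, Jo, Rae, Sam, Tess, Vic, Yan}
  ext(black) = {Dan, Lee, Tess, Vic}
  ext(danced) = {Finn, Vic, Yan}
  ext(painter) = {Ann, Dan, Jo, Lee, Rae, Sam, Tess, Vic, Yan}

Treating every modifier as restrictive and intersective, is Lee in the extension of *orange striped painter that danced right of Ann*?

no

⟦that danced⟧ = ⟦danced⟧ = {Finn, Vic, Yan}
⟦right of Ann⟧ = {x : ⟨x, Ann⟩ ∈ ⟦right of⟧} = {Ann, Dan, Finn, Gus, Lee, Sam, Tess, Vic, Yan}
⟦painter⟧ = {Ann, Dan, Jo, Lee, Rae, Sam, Tess, Vic, Yan}
… ∩ ⟦that danced⟧ = {Ann, Dan, Jo, Lee, Rae, Sam, Tess, Vic, Yan} ∩ {Finn, Vic, Yan} = {Vic, Yan}
… ∩ ⟦right of Ann⟧ = {Vic, Yan} ∩ {Ann, Dan, Finn, Gus, Lee, Sam, Tess, Vic, Yan} = {Vic, Yan}
… ∩ ⟦orange⟧ = {Vic, Yan} ∩ {Dan, Finn, Jo, Rae, Sam, Tess, Vic, Yan} = {Vic, Yan}
… ∩ ⟦striped⟧ = {Vic, Yan} ∩ {Dan, Lee, Sam, Tess, Vic, Yan} = {Vic, Yan}
⟦orange striped painter that danced right of Ann⟧ = {Vic, Yan}; Lee ∉ this set.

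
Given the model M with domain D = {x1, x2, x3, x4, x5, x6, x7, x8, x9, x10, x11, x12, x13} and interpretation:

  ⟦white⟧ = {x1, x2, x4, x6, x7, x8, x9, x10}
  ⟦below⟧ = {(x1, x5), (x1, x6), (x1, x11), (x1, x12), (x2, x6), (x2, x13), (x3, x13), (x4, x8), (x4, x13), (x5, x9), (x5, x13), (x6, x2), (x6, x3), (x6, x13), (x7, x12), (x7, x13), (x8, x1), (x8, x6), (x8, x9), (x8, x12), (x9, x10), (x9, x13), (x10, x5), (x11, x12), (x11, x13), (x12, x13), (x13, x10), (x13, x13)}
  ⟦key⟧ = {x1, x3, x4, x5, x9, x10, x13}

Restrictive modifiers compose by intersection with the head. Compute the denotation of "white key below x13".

{x4, x9}

⟦below x13⟧ = {x : ⟨x, x13⟩ ∈ ⟦below⟧} = {x2, x3, x4, x5, x6, x7, x9, x11, x12, x13}
⟦key⟧ = {x1, x3, x4, x5, x9, x10, x13}
… ∩ ⟦below x13⟧ = {x1, x3, x4, x5, x9, x10, x13} ∩ {x2, x3, x4, x5, x6, x7, x9, x11, x12, x13} = {x3, x4, x5, x9, x13}
… ∩ ⟦white⟧ = {x3, x4, x5, x9, x13} ∩ {x1, x2, x4, x6, x7, x8, x9, x10} = {x4, x9}
So ⟦white key below x13⟧ = {x4, x9}.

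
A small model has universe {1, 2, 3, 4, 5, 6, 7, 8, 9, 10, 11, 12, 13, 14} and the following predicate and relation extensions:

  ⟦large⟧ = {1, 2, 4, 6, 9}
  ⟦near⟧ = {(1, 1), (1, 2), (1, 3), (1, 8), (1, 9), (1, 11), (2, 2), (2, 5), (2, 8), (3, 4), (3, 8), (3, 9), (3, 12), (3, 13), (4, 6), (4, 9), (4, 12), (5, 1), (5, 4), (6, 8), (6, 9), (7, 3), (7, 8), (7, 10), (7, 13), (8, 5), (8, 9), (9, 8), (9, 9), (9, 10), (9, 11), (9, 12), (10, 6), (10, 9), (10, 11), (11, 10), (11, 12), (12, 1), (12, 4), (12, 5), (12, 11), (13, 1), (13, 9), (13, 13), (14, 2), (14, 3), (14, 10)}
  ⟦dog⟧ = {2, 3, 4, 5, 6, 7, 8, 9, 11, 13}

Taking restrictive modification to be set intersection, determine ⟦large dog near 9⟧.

⟦near 9⟧ = {x : ⟨x, 9⟩ ∈ ⟦near⟧} = {1, 3, 4, 6, 8, 9, 10, 13}
⟦dog⟧ = {2, 3, 4, 5, 6, 7, 8, 9, 11, 13}
… ∩ ⟦near 9⟧ = {2, 3, 4, 5, 6, 7, 8, 9, 11, 13} ∩ {1, 3, 4, 6, 8, 9, 10, 13} = {3, 4, 6, 8, 9, 13}
… ∩ ⟦large⟧ = {3, 4, 6, 8, 9, 13} ∩ {1, 2, 4, 6, 9} = {4, 6, 9}
So ⟦large dog near 9⟧ = {4, 6, 9}.

{4, 6, 9}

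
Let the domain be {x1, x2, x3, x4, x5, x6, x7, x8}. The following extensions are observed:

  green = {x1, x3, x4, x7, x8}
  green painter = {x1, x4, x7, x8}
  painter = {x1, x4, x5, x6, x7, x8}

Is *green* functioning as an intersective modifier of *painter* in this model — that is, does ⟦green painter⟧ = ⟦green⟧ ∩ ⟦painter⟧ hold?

⟦green⟧ ∩ ⟦painter⟧ = {x1, x3, x4, x7, x8} ∩ {x1, x4, x5, x6, x7, x8} = {x1, x4, x7, x8}
Observed ⟦green painter⟧ = {x1, x4, x7, x8}.
These coincide, so the modifier is intersective here.

yes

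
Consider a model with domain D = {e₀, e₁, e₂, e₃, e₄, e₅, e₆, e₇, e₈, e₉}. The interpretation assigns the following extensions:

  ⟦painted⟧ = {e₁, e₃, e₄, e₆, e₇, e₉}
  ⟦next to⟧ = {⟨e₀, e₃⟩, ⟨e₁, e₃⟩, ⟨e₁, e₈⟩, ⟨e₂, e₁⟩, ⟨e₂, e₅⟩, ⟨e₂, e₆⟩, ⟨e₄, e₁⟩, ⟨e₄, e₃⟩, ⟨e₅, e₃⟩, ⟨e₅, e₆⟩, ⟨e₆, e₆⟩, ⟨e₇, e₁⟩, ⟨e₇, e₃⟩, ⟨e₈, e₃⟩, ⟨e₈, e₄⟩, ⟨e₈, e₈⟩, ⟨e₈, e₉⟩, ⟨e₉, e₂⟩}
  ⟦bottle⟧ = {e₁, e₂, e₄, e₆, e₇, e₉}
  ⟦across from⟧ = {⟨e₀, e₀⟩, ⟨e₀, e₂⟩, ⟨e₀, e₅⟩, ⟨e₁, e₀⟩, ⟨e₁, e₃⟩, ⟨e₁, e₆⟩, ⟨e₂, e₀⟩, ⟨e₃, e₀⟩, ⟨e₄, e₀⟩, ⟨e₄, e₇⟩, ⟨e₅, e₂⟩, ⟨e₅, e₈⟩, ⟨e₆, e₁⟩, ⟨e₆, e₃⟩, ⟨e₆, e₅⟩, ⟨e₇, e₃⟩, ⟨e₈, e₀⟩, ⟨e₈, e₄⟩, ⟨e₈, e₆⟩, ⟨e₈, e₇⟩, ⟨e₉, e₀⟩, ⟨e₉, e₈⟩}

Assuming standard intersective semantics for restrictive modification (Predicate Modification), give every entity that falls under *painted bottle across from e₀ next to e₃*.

{e₁, e₄}

⟦across from e₀⟧ = {x : ⟨x, e₀⟩ ∈ ⟦across from⟧} = {e₀, e₁, e₂, e₃, e₄, e₈, e₉}
⟦next to e₃⟧ = {x : ⟨x, e₃⟩ ∈ ⟦next to⟧} = {e₀, e₁, e₄, e₅, e₇, e₈}
⟦bottle⟧ = {e₁, e₂, e₄, e₆, e₇, e₉}
… ∩ ⟦across from e₀⟧ = {e₁, e₂, e₄, e₆, e₇, e₉} ∩ {e₀, e₁, e₂, e₃, e₄, e₈, e₉} = {e₁, e₂, e₄, e₉}
… ∩ ⟦next to e₃⟧ = {e₁, e₂, e₄, e₉} ∩ {e₀, e₁, e₄, e₅, e₇, e₈} = {e₁, e₄}
… ∩ ⟦painted⟧ = {e₁, e₄} ∩ {e₁, e₃, e₄, e₆, e₇, e₉} = {e₁, e₄}
So ⟦painted bottle across from e₀ next to e₃⟧ = {e₁, e₄}.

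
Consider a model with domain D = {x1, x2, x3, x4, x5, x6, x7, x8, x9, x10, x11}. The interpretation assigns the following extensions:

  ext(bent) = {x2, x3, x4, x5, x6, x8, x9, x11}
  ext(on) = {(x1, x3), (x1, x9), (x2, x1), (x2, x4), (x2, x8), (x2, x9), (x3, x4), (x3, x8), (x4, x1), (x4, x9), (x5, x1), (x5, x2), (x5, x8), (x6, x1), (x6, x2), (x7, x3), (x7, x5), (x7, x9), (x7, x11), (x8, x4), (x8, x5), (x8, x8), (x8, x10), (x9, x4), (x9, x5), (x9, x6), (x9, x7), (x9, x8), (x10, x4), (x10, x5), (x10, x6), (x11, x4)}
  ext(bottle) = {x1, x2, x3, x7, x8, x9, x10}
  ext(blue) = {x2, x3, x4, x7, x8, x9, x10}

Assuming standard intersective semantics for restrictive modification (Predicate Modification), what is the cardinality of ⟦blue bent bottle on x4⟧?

⟦on x4⟧ = {x : ⟨x, x4⟩ ∈ ⟦on⟧} = {x2, x3, x8, x9, x10, x11}
⟦bottle⟧ = {x1, x2, x3, x7, x8, x9, x10}
… ∩ ⟦on x4⟧ = {x1, x2, x3, x7, x8, x9, x10} ∩ {x2, x3, x8, x9, x10, x11} = {x2, x3, x8, x9, x10}
… ∩ ⟦blue⟧ = {x2, x3, x8, x9, x10} ∩ {x2, x3, x4, x7, x8, x9, x10} = {x2, x3, x8, x9, x10}
… ∩ ⟦bent⟧ = {x2, x3, x8, x9, x10} ∩ {x2, x3, x4, x5, x6, x8, x9, x11} = {x2, x3, x8, x9}
⟦blue bent bottle on x4⟧ = {x2, x3, x8, x9}, so the cardinality is 4.

4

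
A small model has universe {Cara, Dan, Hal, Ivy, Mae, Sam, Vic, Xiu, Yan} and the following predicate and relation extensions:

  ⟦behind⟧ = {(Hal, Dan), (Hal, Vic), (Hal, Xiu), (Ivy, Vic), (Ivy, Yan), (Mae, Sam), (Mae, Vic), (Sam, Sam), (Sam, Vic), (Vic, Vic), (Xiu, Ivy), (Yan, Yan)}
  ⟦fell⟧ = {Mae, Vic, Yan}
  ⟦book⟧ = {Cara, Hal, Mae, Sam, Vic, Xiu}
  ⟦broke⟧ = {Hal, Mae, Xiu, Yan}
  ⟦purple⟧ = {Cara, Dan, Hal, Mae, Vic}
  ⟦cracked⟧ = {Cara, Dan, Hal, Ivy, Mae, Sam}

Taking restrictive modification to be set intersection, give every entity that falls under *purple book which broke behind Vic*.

{Hal, Mae}

⟦which broke⟧ = ⟦broke⟧ = {Hal, Mae, Xiu, Yan}
⟦behind Vic⟧ = {x : ⟨x, Vic⟩ ∈ ⟦behind⟧} = {Hal, Ivy, Mae, Sam, Vic}
⟦book⟧ = {Cara, Hal, Mae, Sam, Vic, Xiu}
… ∩ ⟦which broke⟧ = {Cara, Hal, Mae, Sam, Vic, Xiu} ∩ {Hal, Mae, Xiu, Yan} = {Hal, Mae, Xiu}
… ∩ ⟦behind Vic⟧ = {Hal, Mae, Xiu} ∩ {Hal, Ivy, Mae, Sam, Vic} = {Hal, Mae}
… ∩ ⟦purple⟧ = {Hal, Mae} ∩ {Cara, Dan, Hal, Mae, Vic} = {Hal, Mae}
So ⟦purple book which broke behind Vic⟧ = {Hal, Mae}.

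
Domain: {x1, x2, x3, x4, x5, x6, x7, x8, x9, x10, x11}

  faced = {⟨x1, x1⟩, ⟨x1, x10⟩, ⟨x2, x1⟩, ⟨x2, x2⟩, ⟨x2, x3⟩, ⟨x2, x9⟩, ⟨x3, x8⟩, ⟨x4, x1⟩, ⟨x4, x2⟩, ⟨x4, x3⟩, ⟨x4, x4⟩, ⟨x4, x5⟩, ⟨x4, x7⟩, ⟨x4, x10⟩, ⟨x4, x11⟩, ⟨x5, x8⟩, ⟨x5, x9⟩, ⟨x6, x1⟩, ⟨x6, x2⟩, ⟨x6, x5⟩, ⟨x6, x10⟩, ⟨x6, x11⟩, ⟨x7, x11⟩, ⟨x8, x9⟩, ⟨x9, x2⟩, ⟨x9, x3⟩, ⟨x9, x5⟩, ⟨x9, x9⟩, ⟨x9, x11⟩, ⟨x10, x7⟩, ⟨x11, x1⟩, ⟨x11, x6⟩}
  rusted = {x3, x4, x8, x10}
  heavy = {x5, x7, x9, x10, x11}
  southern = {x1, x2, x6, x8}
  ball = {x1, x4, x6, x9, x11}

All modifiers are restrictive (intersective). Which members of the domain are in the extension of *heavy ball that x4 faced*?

⟦that x4 faced⟧ = {x : ⟨x4, x⟩ ∈ ⟦faced⟧} = {x1, x2, x3, x4, x5, x7, x10, x11}
⟦ball⟧ = {x1, x4, x6, x9, x11}
… ∩ ⟦that x4 faced⟧ = {x1, x4, x6, x9, x11} ∩ {x1, x2, x3, x4, x5, x7, x10, x11} = {x1, x4, x11}
… ∩ ⟦heavy⟧ = {x1, x4, x11} ∩ {x5, x7, x9, x10, x11} = {x11}
So ⟦heavy ball that x4 faced⟧ = {x11}.

{x11}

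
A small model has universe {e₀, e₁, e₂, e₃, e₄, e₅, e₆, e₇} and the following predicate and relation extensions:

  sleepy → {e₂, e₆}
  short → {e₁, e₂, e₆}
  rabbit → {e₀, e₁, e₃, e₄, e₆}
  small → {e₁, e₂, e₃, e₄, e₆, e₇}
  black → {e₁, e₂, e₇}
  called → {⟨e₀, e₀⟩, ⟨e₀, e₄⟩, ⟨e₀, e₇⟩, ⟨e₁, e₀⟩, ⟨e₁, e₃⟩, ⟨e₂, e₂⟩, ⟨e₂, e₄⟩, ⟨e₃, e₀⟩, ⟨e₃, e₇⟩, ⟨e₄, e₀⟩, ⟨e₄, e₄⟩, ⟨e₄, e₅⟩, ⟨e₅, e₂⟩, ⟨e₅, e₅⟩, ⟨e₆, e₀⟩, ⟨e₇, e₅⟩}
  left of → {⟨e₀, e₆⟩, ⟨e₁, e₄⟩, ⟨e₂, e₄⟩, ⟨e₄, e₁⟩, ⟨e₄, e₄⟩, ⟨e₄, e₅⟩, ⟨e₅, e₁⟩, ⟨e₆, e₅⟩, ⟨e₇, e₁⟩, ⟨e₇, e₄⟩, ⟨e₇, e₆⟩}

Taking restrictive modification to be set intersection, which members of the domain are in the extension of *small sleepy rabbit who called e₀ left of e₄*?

{ }

⟦who called e₀⟧ = {x : ⟨x, e₀⟩ ∈ ⟦called⟧} = {e₀, e₁, e₃, e₄, e₆}
⟦left of e₄⟧ = {x : ⟨x, e₄⟩ ∈ ⟦left of⟧} = {e₁, e₂, e₄, e₇}
⟦rabbit⟧ = {e₀, e₁, e₃, e₄, e₆}
… ∩ ⟦who called e₀⟧ = {e₀, e₁, e₃, e₄, e₆} ∩ {e₀, e₁, e₃, e₄, e₆} = {e₀, e₁, e₃, e₄, e₆}
… ∩ ⟦left of e₄⟧ = {e₀, e₁, e₃, e₄, e₆} ∩ {e₁, e₂, e₄, e₇} = {e₁, e₄}
… ∩ ⟦small⟧ = {e₁, e₄} ∩ {e₁, e₂, e₃, e₄, e₆, e₇} = {e₁, e₄}
… ∩ ⟦sleepy⟧ = {e₁, e₄} ∩ {e₂, e₆} = ∅
So ⟦small sleepy rabbit who called e₀ left of e₄⟧ = { }.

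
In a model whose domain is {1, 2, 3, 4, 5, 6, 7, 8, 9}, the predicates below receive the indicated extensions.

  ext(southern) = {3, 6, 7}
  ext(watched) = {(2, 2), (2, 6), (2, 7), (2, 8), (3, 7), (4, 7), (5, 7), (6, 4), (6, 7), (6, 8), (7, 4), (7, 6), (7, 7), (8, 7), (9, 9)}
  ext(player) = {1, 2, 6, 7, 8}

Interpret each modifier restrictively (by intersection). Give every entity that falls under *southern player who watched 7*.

{6, 7}

⟦who watched 7⟧ = {x : ⟨x, 7⟩ ∈ ⟦watched⟧} = {2, 3, 4, 5, 6, 7, 8}
⟦player⟧ = {1, 2, 6, 7, 8}
… ∩ ⟦who watched 7⟧ = {1, 2, 6, 7, 8} ∩ {2, 3, 4, 5, 6, 7, 8} = {2, 6, 7, 8}
… ∩ ⟦southern⟧ = {2, 6, 7, 8} ∩ {3, 6, 7} = {6, 7}
So ⟦southern player who watched 7⟧ = {6, 7}.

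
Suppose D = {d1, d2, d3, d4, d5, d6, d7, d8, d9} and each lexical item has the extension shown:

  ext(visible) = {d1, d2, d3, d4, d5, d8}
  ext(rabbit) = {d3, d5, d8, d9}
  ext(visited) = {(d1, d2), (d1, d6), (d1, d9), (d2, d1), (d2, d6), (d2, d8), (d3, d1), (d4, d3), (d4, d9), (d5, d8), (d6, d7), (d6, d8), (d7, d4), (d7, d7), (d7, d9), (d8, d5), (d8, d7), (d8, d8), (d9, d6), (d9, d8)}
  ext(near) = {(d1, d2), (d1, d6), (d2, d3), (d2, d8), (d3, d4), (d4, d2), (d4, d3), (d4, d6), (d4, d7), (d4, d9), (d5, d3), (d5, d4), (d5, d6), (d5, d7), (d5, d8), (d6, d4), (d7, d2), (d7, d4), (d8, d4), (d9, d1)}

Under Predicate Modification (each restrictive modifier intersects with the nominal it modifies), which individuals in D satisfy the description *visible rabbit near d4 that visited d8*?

⟦near d4⟧ = {x : ⟨x, d4⟩ ∈ ⟦near⟧} = {d3, d5, d6, d7, d8}
⟦that visited d8⟧ = {x : ⟨x, d8⟩ ∈ ⟦visited⟧} = {d2, d5, d6, d8, d9}
⟦rabbit⟧ = {d3, d5, d8, d9}
… ∩ ⟦near d4⟧ = {d3, d5, d8, d9} ∩ {d3, d5, d6, d7, d8} = {d3, d5, d8}
… ∩ ⟦that visited d8⟧ = {d3, d5, d8} ∩ {d2, d5, d6, d8, d9} = {d5, d8}
… ∩ ⟦visible⟧ = {d5, d8} ∩ {d1, d2, d3, d4, d5, d8} = {d5, d8}
So ⟦visible rabbit near d4 that visited d8⟧ = {d5, d8}.

{d5, d8}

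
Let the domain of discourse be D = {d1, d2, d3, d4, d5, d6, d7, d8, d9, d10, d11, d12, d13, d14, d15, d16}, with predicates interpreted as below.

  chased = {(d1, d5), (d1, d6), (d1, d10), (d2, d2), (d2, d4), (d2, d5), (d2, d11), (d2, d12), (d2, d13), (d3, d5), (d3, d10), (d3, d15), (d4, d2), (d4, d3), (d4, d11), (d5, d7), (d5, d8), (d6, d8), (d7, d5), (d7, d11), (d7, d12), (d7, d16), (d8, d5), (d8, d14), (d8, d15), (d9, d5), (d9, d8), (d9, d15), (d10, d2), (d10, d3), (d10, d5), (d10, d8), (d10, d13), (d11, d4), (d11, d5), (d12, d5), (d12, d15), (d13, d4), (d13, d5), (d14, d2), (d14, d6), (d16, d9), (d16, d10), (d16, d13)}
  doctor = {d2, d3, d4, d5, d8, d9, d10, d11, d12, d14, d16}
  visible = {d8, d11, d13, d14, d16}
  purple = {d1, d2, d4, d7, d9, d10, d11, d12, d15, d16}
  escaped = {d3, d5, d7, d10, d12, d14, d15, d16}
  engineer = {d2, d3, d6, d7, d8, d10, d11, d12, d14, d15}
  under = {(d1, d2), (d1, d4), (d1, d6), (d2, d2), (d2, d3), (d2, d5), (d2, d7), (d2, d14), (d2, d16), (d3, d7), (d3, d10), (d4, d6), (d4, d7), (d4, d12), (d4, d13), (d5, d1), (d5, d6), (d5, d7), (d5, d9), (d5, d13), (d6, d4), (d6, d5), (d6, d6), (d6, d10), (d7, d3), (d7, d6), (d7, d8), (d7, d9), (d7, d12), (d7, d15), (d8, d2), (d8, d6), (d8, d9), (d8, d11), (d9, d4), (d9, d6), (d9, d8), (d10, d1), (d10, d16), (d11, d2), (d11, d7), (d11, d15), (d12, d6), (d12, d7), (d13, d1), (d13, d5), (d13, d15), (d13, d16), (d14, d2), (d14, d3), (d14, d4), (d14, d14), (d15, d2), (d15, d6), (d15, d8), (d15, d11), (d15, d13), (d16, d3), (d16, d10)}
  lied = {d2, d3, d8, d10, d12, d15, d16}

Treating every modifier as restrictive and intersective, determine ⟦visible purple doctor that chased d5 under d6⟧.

⟦that chased d5⟧ = {x : ⟨x, d5⟩ ∈ ⟦chased⟧} = {d1, d2, d3, d7, d8, d9, d10, d11, d12, d13}
⟦under d6⟧ = {x : ⟨x, d6⟩ ∈ ⟦under⟧} = {d1, d4, d5, d6, d7, d8, d9, d12, d15}
⟦doctor⟧ = {d2, d3, d4, d5, d8, d9, d10, d11, d12, d14, d16}
… ∩ ⟦that chased d5⟧ = {d2, d3, d4, d5, d8, d9, d10, d11, d12, d14, d16} ∩ {d1, d2, d3, d7, d8, d9, d10, d11, d12, d13} = {d2, d3, d8, d9, d10, d11, d12}
… ∩ ⟦under d6⟧ = {d2, d3, d8, d9, d10, d11, d12} ∩ {d1, d4, d5, d6, d7, d8, d9, d12, d15} = {d8, d9, d12}
… ∩ ⟦visible⟧ = {d8, d9, d12} ∩ {d8, d11, d13, d14, d16} = {d8}
… ∩ ⟦purple⟧ = {d8} ∩ {d1, d2, d4, d7, d9, d10, d11, d12, d15, d16} = ∅
So ⟦visible purple doctor that chased d5 under d6⟧ = ∅.

∅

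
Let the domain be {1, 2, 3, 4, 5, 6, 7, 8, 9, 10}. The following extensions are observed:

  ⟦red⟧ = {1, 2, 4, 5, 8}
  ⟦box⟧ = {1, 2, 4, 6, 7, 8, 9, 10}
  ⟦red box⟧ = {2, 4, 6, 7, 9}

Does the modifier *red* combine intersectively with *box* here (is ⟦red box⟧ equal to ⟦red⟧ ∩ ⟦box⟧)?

⟦red⟧ ∩ ⟦box⟧ = {1, 2, 4, 5, 8} ∩ {1, 2, 4, 6, 7, 8, 9, 10} = {1, 2, 4, 8}
Observed ⟦red box⟧ = {2, 4, 6, 7, 9}.
These differ, so the modifier is not intersective in this model.

no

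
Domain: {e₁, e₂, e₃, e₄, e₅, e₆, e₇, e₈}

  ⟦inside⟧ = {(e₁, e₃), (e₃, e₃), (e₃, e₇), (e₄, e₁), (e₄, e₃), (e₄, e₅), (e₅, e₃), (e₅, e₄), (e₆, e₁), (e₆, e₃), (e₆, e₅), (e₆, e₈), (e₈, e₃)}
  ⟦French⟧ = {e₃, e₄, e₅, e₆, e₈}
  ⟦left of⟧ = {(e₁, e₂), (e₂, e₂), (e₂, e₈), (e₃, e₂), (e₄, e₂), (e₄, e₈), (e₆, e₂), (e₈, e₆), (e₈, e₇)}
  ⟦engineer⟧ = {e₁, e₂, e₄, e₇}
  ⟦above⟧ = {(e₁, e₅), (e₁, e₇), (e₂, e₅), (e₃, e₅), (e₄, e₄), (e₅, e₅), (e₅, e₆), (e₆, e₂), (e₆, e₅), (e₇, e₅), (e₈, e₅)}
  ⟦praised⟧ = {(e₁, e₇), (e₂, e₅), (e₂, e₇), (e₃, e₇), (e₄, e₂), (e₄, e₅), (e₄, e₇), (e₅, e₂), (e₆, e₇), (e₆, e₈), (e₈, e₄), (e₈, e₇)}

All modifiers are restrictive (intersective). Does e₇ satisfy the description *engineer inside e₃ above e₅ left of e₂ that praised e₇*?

⟦inside e₃⟧ = {x : ⟨x, e₃⟩ ∈ ⟦inside⟧} = {e₁, e₃, e₄, e₅, e₆, e₈}
⟦above e₅⟧ = {x : ⟨x, e₅⟩ ∈ ⟦above⟧} = {e₁, e₂, e₃, e₅, e₆, e₇, e₈}
⟦left of e₂⟧ = {x : ⟨x, e₂⟩ ∈ ⟦left of⟧} = {e₁, e₂, e₃, e₄, e₆}
⟦that praised e₇⟧ = {x : ⟨x, e₇⟩ ∈ ⟦praised⟧} = {e₁, e₂, e₃, e₄, e₆, e₈}
⟦engineer⟧ = {e₁, e₂, e₄, e₇}
… ∩ ⟦inside e₃⟧ = {e₁, e₂, e₄, e₇} ∩ {e₁, e₃, e₄, e₅, e₆, e₈} = {e₁, e₄}
… ∩ ⟦above e₅⟧ = {e₁, e₄} ∩ {e₁, e₂, e₃, e₅, e₆, e₇, e₈} = {e₁}
… ∩ ⟦left of e₂⟧ = {e₁} ∩ {e₁, e₂, e₃, e₄, e₆} = {e₁}
… ∩ ⟦that praised e₇⟧ = {e₁} ∩ {e₁, e₂, e₃, e₄, e₆, e₈} = {e₁}
⟦engineer inside e₃ above e₅ left of e₂ that praised e₇⟧ = {e₁}; e₇ ∉ this set.

no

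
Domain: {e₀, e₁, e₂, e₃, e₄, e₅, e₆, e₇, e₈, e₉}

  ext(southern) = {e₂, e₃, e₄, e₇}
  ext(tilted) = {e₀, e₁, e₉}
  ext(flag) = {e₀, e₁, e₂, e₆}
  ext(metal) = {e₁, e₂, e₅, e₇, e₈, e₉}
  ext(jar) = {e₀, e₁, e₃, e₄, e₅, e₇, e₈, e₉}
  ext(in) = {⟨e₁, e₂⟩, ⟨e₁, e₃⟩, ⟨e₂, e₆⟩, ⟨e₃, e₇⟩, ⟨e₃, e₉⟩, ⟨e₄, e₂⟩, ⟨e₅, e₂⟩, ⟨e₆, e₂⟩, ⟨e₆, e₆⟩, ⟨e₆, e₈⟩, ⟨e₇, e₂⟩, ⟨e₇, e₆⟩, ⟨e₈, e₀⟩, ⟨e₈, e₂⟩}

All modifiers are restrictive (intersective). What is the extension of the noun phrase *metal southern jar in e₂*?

⟦in e₂⟧ = {x : ⟨x, e₂⟩ ∈ ⟦in⟧} = {e₁, e₄, e₅, e₆, e₇, e₈}
⟦jar⟧ = {e₀, e₁, e₃, e₄, e₅, e₇, e₈, e₉}
… ∩ ⟦in e₂⟧ = {e₀, e₁, e₃, e₄, e₅, e₇, e₈, e₉} ∩ {e₁, e₄, e₅, e₆, e₇, e₈} = {e₁, e₄, e₅, e₇, e₈}
… ∩ ⟦metal⟧ = {e₁, e₄, e₅, e₇, e₈} ∩ {e₁, e₂, e₅, e₇, e₈, e₉} = {e₁, e₅, e₇, e₈}
… ∩ ⟦southern⟧ = {e₁, e₅, e₇, e₈} ∩ {e₂, e₃, e₄, e₇} = {e₇}
So ⟦metal southern jar in e₂⟧ = {e₇}.

{e₇}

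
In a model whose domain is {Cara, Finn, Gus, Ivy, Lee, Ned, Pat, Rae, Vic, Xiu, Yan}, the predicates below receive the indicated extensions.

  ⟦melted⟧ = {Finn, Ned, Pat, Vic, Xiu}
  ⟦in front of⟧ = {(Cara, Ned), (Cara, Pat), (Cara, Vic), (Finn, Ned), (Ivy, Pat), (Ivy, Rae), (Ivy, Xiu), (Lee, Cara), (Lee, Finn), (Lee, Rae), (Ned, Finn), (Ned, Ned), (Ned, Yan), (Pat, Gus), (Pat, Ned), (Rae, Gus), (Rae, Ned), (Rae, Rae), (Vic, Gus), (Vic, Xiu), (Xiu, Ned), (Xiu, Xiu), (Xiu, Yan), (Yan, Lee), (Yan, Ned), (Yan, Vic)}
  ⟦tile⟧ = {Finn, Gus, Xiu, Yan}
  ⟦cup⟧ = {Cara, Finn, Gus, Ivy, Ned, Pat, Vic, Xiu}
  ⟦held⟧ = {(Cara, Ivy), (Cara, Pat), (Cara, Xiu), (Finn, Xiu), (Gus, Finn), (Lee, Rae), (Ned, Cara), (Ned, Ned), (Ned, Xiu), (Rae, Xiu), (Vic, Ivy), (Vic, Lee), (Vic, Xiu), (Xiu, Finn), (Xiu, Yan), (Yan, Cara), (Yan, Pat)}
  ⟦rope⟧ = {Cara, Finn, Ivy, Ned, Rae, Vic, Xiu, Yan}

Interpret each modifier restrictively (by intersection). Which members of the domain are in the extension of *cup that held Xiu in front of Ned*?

{Cara, Finn, Ned}

⟦that held Xiu⟧ = {x : ⟨x, Xiu⟩ ∈ ⟦held⟧} = {Cara, Finn, Ned, Rae, Vic}
⟦in front of Ned⟧ = {x : ⟨x, Ned⟩ ∈ ⟦in front of⟧} = {Cara, Finn, Ned, Pat, Rae, Xiu, Yan}
⟦cup⟧ = {Cara, Finn, Gus, Ivy, Ned, Pat, Vic, Xiu}
… ∩ ⟦that held Xiu⟧ = {Cara, Finn, Gus, Ivy, Ned, Pat, Vic, Xiu} ∩ {Cara, Finn, Ned, Rae, Vic} = {Cara, Finn, Ned, Vic}
… ∩ ⟦in front of Ned⟧ = {Cara, Finn, Ned, Vic} ∩ {Cara, Finn, Ned, Pat, Rae, Xiu, Yan} = {Cara, Finn, Ned}
So ⟦cup that held Xiu in front of Ned⟧ = {Cara, Finn, Ned}.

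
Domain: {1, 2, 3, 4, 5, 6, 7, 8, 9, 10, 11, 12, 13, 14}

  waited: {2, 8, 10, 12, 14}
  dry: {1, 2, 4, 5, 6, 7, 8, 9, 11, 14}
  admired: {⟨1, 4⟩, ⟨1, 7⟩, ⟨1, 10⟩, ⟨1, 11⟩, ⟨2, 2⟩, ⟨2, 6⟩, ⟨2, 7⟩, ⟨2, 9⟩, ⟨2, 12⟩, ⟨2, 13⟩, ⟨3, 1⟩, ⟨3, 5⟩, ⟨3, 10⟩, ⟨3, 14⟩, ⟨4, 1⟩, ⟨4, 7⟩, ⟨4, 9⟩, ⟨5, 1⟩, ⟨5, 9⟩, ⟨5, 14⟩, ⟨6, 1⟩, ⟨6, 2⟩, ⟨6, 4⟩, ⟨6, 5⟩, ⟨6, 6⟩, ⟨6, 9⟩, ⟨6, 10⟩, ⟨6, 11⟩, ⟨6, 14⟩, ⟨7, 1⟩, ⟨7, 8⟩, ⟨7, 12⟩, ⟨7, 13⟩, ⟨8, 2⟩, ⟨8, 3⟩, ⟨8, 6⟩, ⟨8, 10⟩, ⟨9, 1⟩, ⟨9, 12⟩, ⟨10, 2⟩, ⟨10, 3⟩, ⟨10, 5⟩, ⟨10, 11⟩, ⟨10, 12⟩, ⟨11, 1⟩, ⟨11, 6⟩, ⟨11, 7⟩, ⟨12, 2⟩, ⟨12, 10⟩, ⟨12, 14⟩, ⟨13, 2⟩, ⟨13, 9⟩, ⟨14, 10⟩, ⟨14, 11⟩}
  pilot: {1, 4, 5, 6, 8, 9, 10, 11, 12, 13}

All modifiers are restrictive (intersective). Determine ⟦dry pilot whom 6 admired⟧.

{1, 4, 5, 6, 9, 11}

⟦whom 6 admired⟧ = {x : ⟨6, x⟩ ∈ ⟦admired⟧} = {1, 2, 4, 5, 6, 9, 10, 11, 14}
⟦pilot⟧ = {1, 4, 5, 6, 8, 9, 10, 11, 12, 13}
… ∩ ⟦whom 6 admired⟧ = {1, 4, 5, 6, 8, 9, 10, 11, 12, 13} ∩ {1, 2, 4, 5, 6, 9, 10, 11, 14} = {1, 4, 5, 6, 9, 10, 11}
… ∩ ⟦dry⟧ = {1, 4, 5, 6, 9, 10, 11} ∩ {1, 2, 4, 5, 6, 7, 8, 9, 11, 14} = {1, 4, 5, 6, 9, 11}
So ⟦dry pilot whom 6 admired⟧ = {1, 4, 5, 6, 9, 11}.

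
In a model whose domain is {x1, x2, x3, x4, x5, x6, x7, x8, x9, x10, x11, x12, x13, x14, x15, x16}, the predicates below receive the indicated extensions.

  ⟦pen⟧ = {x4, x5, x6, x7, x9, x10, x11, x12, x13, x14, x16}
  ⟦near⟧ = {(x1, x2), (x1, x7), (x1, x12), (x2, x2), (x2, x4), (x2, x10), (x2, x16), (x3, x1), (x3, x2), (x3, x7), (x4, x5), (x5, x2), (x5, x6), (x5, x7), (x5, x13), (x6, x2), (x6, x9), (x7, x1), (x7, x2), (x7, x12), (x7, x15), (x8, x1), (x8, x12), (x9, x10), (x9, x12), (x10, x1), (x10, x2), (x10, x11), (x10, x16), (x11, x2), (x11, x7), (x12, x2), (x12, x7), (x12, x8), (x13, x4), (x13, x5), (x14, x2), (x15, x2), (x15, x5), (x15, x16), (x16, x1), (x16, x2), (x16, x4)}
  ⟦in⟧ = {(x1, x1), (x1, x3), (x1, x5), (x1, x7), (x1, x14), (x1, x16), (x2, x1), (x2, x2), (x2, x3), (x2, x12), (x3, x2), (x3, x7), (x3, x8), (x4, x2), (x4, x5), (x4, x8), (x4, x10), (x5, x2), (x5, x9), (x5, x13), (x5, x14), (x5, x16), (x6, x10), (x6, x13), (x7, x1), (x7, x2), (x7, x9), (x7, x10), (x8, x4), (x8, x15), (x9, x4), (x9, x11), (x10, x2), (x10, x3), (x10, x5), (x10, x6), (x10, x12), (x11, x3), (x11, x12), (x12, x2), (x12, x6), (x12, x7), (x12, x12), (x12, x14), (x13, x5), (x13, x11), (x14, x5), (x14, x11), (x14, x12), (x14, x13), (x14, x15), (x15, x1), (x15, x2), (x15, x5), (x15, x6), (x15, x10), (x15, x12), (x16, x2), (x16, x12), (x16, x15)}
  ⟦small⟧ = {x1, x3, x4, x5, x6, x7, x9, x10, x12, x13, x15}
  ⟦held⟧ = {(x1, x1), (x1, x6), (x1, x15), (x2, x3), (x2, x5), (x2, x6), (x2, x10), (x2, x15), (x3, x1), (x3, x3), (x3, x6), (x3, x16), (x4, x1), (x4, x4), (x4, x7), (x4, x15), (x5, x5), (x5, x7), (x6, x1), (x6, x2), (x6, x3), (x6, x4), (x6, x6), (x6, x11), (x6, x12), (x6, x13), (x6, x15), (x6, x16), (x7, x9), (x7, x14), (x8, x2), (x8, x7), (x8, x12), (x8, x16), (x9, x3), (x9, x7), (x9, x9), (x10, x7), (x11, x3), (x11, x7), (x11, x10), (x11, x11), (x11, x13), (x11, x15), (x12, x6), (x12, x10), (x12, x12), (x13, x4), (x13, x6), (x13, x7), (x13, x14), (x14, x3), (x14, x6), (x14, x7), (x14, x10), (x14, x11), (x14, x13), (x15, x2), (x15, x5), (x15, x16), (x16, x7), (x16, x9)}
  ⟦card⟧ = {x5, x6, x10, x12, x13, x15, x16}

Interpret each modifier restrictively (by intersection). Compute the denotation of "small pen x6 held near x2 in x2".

{x12}

⟦x6 held⟧ = {x : ⟨x6, x⟩ ∈ ⟦held⟧} = {x1, x2, x3, x4, x6, x11, x12, x13, x15, x16}
⟦near x2⟧ = {x : ⟨x, x2⟩ ∈ ⟦near⟧} = {x1, x2, x3, x5, x6, x7, x10, x11, x12, x14, x15, x16}
⟦in x2⟧ = {x : ⟨x, x2⟩ ∈ ⟦in⟧} = {x2, x3, x4, x5, x7, x10, x12, x15, x16}
⟦pen⟧ = {x4, x5, x6, x7, x9, x10, x11, x12, x13, x14, x16}
… ∩ ⟦x6 held⟧ = {x4, x5, x6, x7, x9, x10, x11, x12, x13, x14, x16} ∩ {x1, x2, x3, x4, x6, x11, x12, x13, x15, x16} = {x4, x6, x11, x12, x13, x16}
… ∩ ⟦near x2⟧ = {x4, x6, x11, x12, x13, x16} ∩ {x1, x2, x3, x5, x6, x7, x10, x11, x12, x14, x15, x16} = {x6, x11, x12, x16}
… ∩ ⟦in x2⟧ = {x6, x11, x12, x16} ∩ {x2, x3, x4, x5, x7, x10, x12, x15, x16} = {x12, x16}
… ∩ ⟦small⟧ = {x12, x16} ∩ {x1, x3, x4, x5, x6, x7, x9, x10, x12, x13, x15} = {x12}
So ⟦small pen x6 held near x2 in x2⟧ = {x12}.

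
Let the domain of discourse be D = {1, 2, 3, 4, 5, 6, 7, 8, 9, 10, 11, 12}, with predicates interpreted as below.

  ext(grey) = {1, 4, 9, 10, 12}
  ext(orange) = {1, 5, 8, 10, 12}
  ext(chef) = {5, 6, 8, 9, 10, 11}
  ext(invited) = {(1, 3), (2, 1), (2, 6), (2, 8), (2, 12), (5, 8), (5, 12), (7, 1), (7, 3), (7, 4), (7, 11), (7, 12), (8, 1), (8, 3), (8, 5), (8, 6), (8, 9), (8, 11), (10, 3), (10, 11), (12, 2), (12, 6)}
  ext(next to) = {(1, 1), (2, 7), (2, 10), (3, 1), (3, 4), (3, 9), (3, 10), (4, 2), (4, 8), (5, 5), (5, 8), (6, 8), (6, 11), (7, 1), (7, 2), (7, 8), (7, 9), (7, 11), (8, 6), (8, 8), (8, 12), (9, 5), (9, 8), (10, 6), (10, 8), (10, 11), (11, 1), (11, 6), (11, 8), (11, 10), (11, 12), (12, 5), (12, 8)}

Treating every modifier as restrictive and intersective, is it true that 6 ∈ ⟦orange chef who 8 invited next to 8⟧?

no

⟦who 8 invited⟧ = {x : ⟨8, x⟩ ∈ ⟦invited⟧} = {1, 3, 5, 6, 9, 11}
⟦next to 8⟧ = {x : ⟨x, 8⟩ ∈ ⟦next to⟧} = {4, 5, 6, 7, 8, 9, 10, 11, 12}
⟦chef⟧ = {5, 6, 8, 9, 10, 11}
… ∩ ⟦who 8 invited⟧ = {5, 6, 8, 9, 10, 11} ∩ {1, 3, 5, 6, 9, 11} = {5, 6, 9, 11}
… ∩ ⟦next to 8⟧ = {5, 6, 9, 11} ∩ {4, 5, 6, 7, 8, 9, 10, 11, 12} = {5, 6, 9, 11}
… ∩ ⟦orange⟧ = {5, 6, 9, 11} ∩ {1, 5, 8, 10, 12} = {5}
⟦orange chef who 8 invited next to 8⟧ = {5}; 6 ∉ this set.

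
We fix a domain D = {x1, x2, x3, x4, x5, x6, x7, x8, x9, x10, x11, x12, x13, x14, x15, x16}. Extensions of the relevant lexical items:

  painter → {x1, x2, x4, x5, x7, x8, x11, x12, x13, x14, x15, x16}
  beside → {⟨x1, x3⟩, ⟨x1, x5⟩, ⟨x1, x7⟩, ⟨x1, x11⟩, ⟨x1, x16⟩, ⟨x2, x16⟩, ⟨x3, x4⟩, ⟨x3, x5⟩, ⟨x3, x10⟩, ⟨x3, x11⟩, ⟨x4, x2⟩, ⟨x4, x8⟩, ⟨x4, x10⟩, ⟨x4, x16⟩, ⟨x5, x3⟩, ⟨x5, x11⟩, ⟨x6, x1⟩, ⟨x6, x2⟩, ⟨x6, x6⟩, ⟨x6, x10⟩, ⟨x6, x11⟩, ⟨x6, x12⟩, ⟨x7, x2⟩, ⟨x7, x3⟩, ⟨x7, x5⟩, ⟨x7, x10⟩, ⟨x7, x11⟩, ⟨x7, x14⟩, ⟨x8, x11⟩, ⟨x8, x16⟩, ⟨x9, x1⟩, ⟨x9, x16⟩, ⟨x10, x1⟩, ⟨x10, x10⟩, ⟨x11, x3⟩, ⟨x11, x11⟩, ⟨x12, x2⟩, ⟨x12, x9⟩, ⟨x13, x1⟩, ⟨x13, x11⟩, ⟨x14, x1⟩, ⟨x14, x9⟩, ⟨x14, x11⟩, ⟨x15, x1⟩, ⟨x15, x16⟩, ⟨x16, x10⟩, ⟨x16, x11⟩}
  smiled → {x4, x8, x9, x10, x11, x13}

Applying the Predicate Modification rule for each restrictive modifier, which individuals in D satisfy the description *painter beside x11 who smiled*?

{x8, x11, x13}

⟦beside x11⟧ = {x : ⟨x, x11⟩ ∈ ⟦beside⟧} = {x1, x3, x5, x6, x7, x8, x11, x13, x14, x16}
⟦who smiled⟧ = ⟦smiled⟧ = {x4, x8, x9, x10, x11, x13}
⟦painter⟧ = {x1, x2, x4, x5, x7, x8, x11, x12, x13, x14, x15, x16}
… ∩ ⟦beside x11⟧ = {x1, x2, x4, x5, x7, x8, x11, x12, x13, x14, x15, x16} ∩ {x1, x3, x5, x6, x7, x8, x11, x13, x14, x16} = {x1, x5, x7, x8, x11, x13, x14, x16}
… ∩ ⟦who smiled⟧ = {x1, x5, x7, x8, x11, x13, x14, x16} ∩ {x4, x8, x9, x10, x11, x13} = {x8, x11, x13}
So ⟦painter beside x11 who smiled⟧ = {x8, x11, x13}.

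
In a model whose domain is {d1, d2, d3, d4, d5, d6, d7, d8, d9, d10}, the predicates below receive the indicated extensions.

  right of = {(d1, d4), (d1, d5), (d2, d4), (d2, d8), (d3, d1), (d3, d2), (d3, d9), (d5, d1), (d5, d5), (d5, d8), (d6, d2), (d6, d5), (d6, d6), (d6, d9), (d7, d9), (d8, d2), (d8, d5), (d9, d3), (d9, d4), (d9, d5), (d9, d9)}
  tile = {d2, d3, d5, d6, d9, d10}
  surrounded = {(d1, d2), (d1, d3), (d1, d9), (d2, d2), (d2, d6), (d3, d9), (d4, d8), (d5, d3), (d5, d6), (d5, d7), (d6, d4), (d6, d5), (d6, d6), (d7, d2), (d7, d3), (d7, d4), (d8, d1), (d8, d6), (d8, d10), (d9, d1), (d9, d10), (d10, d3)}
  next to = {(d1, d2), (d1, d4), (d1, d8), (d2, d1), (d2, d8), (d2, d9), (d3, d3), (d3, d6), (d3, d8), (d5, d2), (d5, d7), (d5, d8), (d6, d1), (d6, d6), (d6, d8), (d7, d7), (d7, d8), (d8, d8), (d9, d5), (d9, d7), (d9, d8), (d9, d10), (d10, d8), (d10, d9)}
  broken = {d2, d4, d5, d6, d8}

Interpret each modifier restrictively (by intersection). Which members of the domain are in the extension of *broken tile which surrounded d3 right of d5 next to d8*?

{d5}

⟦which surrounded d3⟧ = {x : ⟨x, d3⟩ ∈ ⟦surrounded⟧} = {d1, d5, d7, d10}
⟦right of d5⟧ = {x : ⟨x, d5⟩ ∈ ⟦right of⟧} = {d1, d5, d6, d8, d9}
⟦next to d8⟧ = {x : ⟨x, d8⟩ ∈ ⟦next to⟧} = {d1, d2, d3, d5, d6, d7, d8, d9, d10}
⟦tile⟧ = {d2, d3, d5, d6, d9, d10}
… ∩ ⟦which surrounded d3⟧ = {d2, d3, d5, d6, d9, d10} ∩ {d1, d5, d7, d10} = {d5, d10}
… ∩ ⟦right of d5⟧ = {d5, d10} ∩ {d1, d5, d6, d8, d9} = {d5}
… ∩ ⟦next to d8⟧ = {d5} ∩ {d1, d2, d3, d5, d6, d7, d8, d9, d10} = {d5}
… ∩ ⟦broken⟧ = {d5} ∩ {d2, d4, d5, d6, d8} = {d5}
So ⟦broken tile which surrounded d3 right of d5 next to d8⟧ = {d5}.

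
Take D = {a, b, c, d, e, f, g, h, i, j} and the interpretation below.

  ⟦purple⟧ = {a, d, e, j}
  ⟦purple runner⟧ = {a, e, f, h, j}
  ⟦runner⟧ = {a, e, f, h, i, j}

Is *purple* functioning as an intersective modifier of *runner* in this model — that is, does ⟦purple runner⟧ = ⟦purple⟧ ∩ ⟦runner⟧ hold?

⟦purple⟧ ∩ ⟦runner⟧ = {a, d, e, j} ∩ {a, e, f, h, i, j} = {a, e, j}
Observed ⟦purple runner⟧ = {a, e, f, h, j}.
These differ, so the modifier is not intersective in this model.

no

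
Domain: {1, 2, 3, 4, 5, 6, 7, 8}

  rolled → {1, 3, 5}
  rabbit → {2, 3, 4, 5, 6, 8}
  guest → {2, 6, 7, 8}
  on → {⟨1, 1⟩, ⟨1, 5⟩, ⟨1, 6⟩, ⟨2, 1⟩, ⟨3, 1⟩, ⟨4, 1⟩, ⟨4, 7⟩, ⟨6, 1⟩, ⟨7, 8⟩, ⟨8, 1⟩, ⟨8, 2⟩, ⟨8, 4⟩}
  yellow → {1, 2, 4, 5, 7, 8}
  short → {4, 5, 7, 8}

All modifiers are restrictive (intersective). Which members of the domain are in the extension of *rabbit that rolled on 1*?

{3}

⟦that rolled⟧ = ⟦rolled⟧ = {1, 3, 5}
⟦on 1⟧ = {x : ⟨x, 1⟩ ∈ ⟦on⟧} = {1, 2, 3, 4, 6, 8}
⟦rabbit⟧ = {2, 3, 4, 5, 6, 8}
… ∩ ⟦that rolled⟧ = {2, 3, 4, 5, 6, 8} ∩ {1, 3, 5} = {3, 5}
… ∩ ⟦on 1⟧ = {3, 5} ∩ {1, 2, 3, 4, 6, 8} = {3}
So ⟦rabbit that rolled on 1⟧ = {3}.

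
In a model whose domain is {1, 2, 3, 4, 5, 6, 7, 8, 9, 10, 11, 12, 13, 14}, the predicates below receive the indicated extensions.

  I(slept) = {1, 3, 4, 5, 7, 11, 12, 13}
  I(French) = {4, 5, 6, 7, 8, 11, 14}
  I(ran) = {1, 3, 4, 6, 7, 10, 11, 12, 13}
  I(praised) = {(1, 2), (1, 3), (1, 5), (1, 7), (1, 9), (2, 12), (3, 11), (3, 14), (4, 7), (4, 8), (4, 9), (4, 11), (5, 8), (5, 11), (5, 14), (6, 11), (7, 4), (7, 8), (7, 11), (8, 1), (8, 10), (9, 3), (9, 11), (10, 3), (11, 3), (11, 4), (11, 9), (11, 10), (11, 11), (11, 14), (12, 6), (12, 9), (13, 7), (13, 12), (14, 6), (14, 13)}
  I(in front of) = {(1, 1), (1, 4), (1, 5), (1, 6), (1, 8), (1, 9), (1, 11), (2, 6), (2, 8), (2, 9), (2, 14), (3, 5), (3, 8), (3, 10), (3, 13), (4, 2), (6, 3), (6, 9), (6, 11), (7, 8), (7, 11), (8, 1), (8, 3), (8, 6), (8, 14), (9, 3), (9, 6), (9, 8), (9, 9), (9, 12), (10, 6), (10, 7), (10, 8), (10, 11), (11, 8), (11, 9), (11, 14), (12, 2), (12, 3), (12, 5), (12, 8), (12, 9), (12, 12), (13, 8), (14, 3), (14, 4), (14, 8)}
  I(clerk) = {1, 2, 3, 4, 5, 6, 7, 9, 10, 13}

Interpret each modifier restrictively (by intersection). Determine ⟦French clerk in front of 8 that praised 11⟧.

{7}

⟦in front of 8⟧ = {x : ⟨x, 8⟩ ∈ ⟦in front of⟧} = {1, 2, 3, 7, 9, 10, 11, 12, 13, 14}
⟦that praised 11⟧ = {x : ⟨x, 11⟩ ∈ ⟦praised⟧} = {3, 4, 5, 6, 7, 9, 11}
⟦clerk⟧ = {1, 2, 3, 4, 5, 6, 7, 9, 10, 13}
… ∩ ⟦in front of 8⟧ = {1, 2, 3, 4, 5, 6, 7, 9, 10, 13} ∩ {1, 2, 3, 7, 9, 10, 11, 12, 13, 14} = {1, 2, 3, 7, 9, 10, 13}
… ∩ ⟦that praised 11⟧ = {1, 2, 3, 7, 9, 10, 13} ∩ {3, 4, 5, 6, 7, 9, 11} = {3, 7, 9}
… ∩ ⟦French⟧ = {3, 7, 9} ∩ {4, 5, 6, 7, 8, 11, 14} = {7}
So ⟦French clerk in front of 8 that praised 11⟧ = {7}.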